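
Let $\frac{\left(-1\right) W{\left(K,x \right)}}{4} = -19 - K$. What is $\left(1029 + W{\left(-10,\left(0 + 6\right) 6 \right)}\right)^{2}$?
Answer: $1134225$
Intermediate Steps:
$W{\left(K,x \right)} = 76 + 4 K$ ($W{\left(K,x \right)} = - 4 \left(-19 - K\right) = 76 + 4 K$)
$\left(1029 + W{\left(-10,\left(0 + 6\right) 6 \right)}\right)^{2} = \left(1029 + \left(76 + 4 \left(-10\right)\right)\right)^{2} = \left(1029 + \left(76 - 40\right)\right)^{2} = \left(1029 + 36\right)^{2} = 1065^{2} = 1134225$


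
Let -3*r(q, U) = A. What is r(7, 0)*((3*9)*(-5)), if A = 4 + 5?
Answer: 405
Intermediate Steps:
A = 9
r(q, U) = -3 (r(q, U) = -1/3*9 = -3)
r(7, 0)*((3*9)*(-5)) = -3*3*9*(-5) = -81*(-5) = -3*(-135) = 405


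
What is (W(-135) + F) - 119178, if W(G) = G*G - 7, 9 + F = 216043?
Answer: 115074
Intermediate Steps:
F = 216034 (F = -9 + 216043 = 216034)
W(G) = -7 + G² (W(G) = G² - 7 = -7 + G²)
(W(-135) + F) - 119178 = ((-7 + (-135)²) + 216034) - 119178 = ((-7 + 18225) + 216034) - 119178 = (18218 + 216034) - 119178 = 234252 - 119178 = 115074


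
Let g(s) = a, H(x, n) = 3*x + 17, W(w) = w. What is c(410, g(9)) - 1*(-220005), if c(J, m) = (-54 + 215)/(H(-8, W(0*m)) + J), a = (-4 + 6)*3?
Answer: 88662176/403 ≈ 2.2001e+5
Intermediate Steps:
H(x, n) = 17 + 3*x
a = 6 (a = 2*3 = 6)
g(s) = 6
c(J, m) = 161/(-7 + J) (c(J, m) = (-54 + 215)/((17 + 3*(-8)) + J) = 161/((17 - 24) + J) = 161/(-7 + J))
c(410, g(9)) - 1*(-220005) = 161/(-7 + 410) - 1*(-220005) = 161/403 + 220005 = 88662176/403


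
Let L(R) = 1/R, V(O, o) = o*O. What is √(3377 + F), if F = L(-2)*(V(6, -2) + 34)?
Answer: 3*√374 ≈ 58.017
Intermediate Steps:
V(O, o) = O*o
F = -11 (F = (6*(-2) + 34)/(-2) = -(-12 + 34)/2 = -½*22 = -11)
√(3377 + F) = √(3377 - 11) = √3366 = 3*√374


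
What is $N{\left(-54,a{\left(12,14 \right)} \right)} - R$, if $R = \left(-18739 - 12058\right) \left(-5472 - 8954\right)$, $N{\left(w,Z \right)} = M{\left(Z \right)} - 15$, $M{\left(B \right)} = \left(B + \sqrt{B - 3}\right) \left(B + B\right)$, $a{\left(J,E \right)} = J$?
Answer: $-444277177$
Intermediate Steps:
$M{\left(B \right)} = 2 B \left(B + \sqrt{-3 + B}\right)$ ($M{\left(B \right)} = \left(B + \sqrt{-3 + B}\right) 2 B = 2 B \left(B + \sqrt{-3 + B}\right)$)
$N{\left(w,Z \right)} = -15 + 2 Z \left(Z + \sqrt{-3 + Z}\right)$ ($N{\left(w,Z \right)} = 2 Z \left(Z + \sqrt{-3 + Z}\right) - 15 = -15 + 2 Z \left(Z + \sqrt{-3 + Z}\right)$)
$R = 444277522$ ($R = \left(-30797\right) \left(-14426\right) = 444277522$)
$N{\left(-54,a{\left(12,14 \right)} \right)} - R = \left(-15 + 2 \cdot 12 \left(12 + \sqrt{-3 + 12}\right)\right) - 444277522 = \left(-15 + 2 \cdot 12 \left(12 + \sqrt{9}\right)\right) - 444277522 = \left(-15 + 2 \cdot 12 \left(12 + 3\right)\right) - 444277522 = \left(-15 + 2 \cdot 12 \cdot 15\right) - 444277522 = \left(-15 + 360\right) - 444277522 = 345 - 444277522 = -444277177$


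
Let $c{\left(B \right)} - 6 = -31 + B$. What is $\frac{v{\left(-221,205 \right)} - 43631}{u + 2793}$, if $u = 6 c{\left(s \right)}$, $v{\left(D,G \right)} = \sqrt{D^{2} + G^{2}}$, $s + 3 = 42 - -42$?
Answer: $- \frac{6233}{447} + \frac{\sqrt{90866}}{3129} \approx -13.848$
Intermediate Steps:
$s = 81$ ($s = -3 + \left(42 - -42\right) = -3 + \left(42 + 42\right) = -3 + 84 = 81$)
$c{\left(B \right)} = -25 + B$ ($c{\left(B \right)} = 6 + \left(-31 + B\right) = -25 + B$)
$u = 336$ ($u = 6 \left(-25 + 81\right) = 6 \cdot 56 = 336$)
$\frac{v{\left(-221,205 \right)} - 43631}{u + 2793} = \frac{\sqrt{\left(-221\right)^{2} + 205^{2}} - 43631}{336 + 2793} = \frac{\sqrt{48841 + 42025} - 43631}{3129} = \left(\sqrt{90866} - 43631\right) \frac{1}{3129} = \left(-43631 + \sqrt{90866}\right) \frac{1}{3129} = - \frac{6233}{447} + \frac{\sqrt{90866}}{3129}$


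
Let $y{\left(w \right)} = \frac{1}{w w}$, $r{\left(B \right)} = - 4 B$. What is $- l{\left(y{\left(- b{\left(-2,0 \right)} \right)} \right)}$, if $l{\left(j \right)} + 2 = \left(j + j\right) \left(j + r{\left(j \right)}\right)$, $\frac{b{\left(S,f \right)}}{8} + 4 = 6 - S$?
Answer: $\frac{1048579}{524288} \approx 2.0$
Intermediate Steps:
$b{\left(S,f \right)} = 16 - 8 S$ ($b{\left(S,f \right)} = -32 + 8 \left(6 - S\right) = -32 - \left(-48 + 8 S\right) = 16 - 8 S$)
$y{\left(w \right)} = \frac{1}{w^{2}}$
$l{\left(j \right)} = -2 - 6 j^{2}$ ($l{\left(j \right)} = -2 + \left(j + j\right) \left(j - 4 j\right) = -2 + 2 j \left(- 3 j\right) = -2 - 6 j^{2}$)
$- l{\left(y{\left(- b{\left(-2,0 \right)} \right)} \right)} = - (-2 - 6 \left(\frac{1}{\left(16 - -16\right)^{2}}\right)^{2}) = - (-2 - 6 \left(\frac{1}{\left(16 + 16\right)^{2}}\right)^{2}) = - (-2 - 6 \left(\frac{1}{1024}\right)^{2}) = - (-2 - \frac{6}{1048576}) = - (-2 - \frac{3}{524288}) = \left(-1\right) \left(- \frac{1048579}{524288}\right) = \frac{1048579}{524288}$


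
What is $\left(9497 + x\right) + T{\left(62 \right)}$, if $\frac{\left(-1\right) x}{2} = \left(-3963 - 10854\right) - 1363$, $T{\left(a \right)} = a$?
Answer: $41919$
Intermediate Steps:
$x = 32360$ ($x = - 2 \left(\left(-3963 - 10854\right) - 1363\right) = - 2 \left(-14817 - 1363\right) = \left(-2\right) \left(-16180\right) = 32360$)
$\left(9497 + x\right) + T{\left(62 \right)} = \left(9497 + 32360\right) + 62 = 41857 + 62 = 41919$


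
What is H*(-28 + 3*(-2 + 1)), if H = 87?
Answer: -2697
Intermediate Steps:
H*(-28 + 3*(-2 + 1)) = 87*(-28 + 3*(-2 + 1)) = 87*(-28 + 3*(-1)) = 87*(-28 - 3) = 87*(-31) = -2697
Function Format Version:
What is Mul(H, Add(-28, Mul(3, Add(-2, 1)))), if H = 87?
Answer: -2697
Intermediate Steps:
Mul(H, Add(-28, Mul(3, Add(-2, 1)))) = Mul(87, Add(-28, Mul(3, Add(-2, 1)))) = Mul(87, Add(-28, Mul(3, -1))) = Mul(87, Add(-28, -3)) = Mul(87, -31) = -2697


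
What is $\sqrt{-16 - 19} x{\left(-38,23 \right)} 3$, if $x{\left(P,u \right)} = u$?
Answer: $69 i \sqrt{35} \approx 408.21 i$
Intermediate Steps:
$\sqrt{-16 - 19} x{\left(-38,23 \right)} 3 = \sqrt{-16 - 19} \cdot 23 \cdot 3 = \sqrt{-35} \cdot 69 = i \sqrt{35} \cdot 69 = 69 i \sqrt{35}$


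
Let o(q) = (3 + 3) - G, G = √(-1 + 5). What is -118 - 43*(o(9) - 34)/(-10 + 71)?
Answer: -5908/61 ≈ -96.852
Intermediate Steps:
G = 2 (G = √4 = 2)
o(q) = 4 (o(q) = (3 + 3) - 1*2 = 6 - 2 = 4)
-118 - 43*(o(9) - 34)/(-10 + 71) = -118 - 43*(4 - 34)/(-10 + 71) = -118 - (-1290)/61 = -118 - 43*(-30/61) = -118 + 1290/61 = -5908/61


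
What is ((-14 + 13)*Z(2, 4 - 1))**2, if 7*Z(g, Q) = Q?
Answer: 9/49 ≈ 0.18367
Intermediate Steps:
Z(g, Q) = Q/7
((-14 + 13)*Z(2, 4 - 1))**2 = ((-14 + 13)*((4 - 1)/7))**2 = (-3/7)**2 = 9/49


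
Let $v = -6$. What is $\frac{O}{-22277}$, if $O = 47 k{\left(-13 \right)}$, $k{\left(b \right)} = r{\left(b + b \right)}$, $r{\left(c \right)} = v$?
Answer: $\frac{282}{22277} \approx 0.012659$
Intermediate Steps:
$r{\left(c \right)} = -6$
$k{\left(b \right)} = -6$
$O = -282$ ($O = 47 \left(-6\right) = -282$)
$\frac{O}{-22277} = - \frac{282}{-22277} = \left(-282\right) \left(- \frac{1}{22277}\right) = \frac{282}{22277}$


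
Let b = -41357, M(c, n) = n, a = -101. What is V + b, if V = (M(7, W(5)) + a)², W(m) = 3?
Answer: -31753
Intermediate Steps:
V = 9604 (V = (3 - 101)² = (-98)² = 9604)
V + b = 9604 - 41357 = -31753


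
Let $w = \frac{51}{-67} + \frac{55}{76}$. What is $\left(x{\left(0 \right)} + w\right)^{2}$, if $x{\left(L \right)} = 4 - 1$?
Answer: $\frac{227557225}{25928464} \approx 8.7764$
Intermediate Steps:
$w = - \frac{191}{5092}$ ($w = 51 \left(- \frac{1}{67}\right) + 55 \cdot \frac{1}{76} = - \frac{51}{67} + \frac{55}{76} = - \frac{191}{5092} \approx -0.03751$)
$x{\left(L \right)} = 3$
$\left(x{\left(0 \right)} + w\right)^{2} = \left(3 - \frac{191}{5092}\right)^{2} = \left(\frac{15085}{5092}\right)^{2} = \frac{227557225}{25928464}$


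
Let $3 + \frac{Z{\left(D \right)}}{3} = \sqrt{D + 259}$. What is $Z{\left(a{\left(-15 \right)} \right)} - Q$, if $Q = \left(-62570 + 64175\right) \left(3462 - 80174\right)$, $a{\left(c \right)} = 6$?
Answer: $123122751 + 3 \sqrt{265} \approx 1.2312 \cdot 10^{8}$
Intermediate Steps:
$Q = -123122760$ ($Q = 1605 \left(-76712\right) = -123122760$)
$Z{\left(D \right)} = -9 + 3 \sqrt{259 + D}$ ($Z{\left(D \right)} = -9 + 3 \sqrt{D + 259} = -9 + 3 \sqrt{259 + D}$)
$Z{\left(a{\left(-15 \right)} \right)} - Q = \left(-9 + 3 \sqrt{259 + 6}\right) - -123122760 = \left(-9 + 3 \sqrt{265}\right) + 123122760 = 123122751 + 3 \sqrt{265}$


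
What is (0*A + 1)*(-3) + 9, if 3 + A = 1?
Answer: 6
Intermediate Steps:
A = -2 (A = -3 + 1 = -2)
(0*A + 1)*(-3) + 9 = (0*(-2) + 1)*(-3) + 9 = (0 + 1)*(-3) + 9 = 1*(-3) + 9 = -3 + 9 = 6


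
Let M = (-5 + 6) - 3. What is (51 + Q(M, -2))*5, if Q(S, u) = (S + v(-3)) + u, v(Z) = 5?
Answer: 260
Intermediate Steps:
M = -2 (M = 1 - 3 = -2)
Q(S, u) = 5 + S + u (Q(S, u) = (S + 5) + u = (5 + S) + u = 5 + S + u)
(51 + Q(M, -2))*5 = (51 + (5 - 2 - 2))*5 = (51 + 1)*5 = 52*5 = 260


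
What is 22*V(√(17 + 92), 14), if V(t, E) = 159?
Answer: 3498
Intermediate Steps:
22*V(√(17 + 92), 14) = 22*159 = 3498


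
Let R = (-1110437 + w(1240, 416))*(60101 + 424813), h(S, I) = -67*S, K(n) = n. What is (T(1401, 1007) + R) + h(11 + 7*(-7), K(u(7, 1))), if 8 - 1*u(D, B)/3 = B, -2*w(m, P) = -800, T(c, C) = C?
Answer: -538272478265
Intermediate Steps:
w(m, P) = 400 (w(m, P) = -½*(-800) = 400)
u(D, B) = 24 - 3*B
R = -538272481818 (R = (-1110437 + 400)*(60101 + 424813) = -1110037*484914 = -538272481818)
(T(1401, 1007) + R) + h(11 + 7*(-7), K(u(7, 1))) = (1007 - 538272481818) - 67*(11 + 7*(-7)) = -538272480811 - 67*(11 - 49) = -538272480811 - 67*(-38) = -538272480811 + 2546 = -538272478265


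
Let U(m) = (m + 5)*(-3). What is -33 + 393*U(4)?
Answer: -10644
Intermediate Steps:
U(m) = -15 - 3*m (U(m) = (5 + m)*(-3) = -15 - 3*m)
-33 + 393*U(4) = -33 + 393*(-15 - 3*4) = -33 + 393*(-15 - 12) = -33 + 393*(-27) = -33 - 10611 = -10644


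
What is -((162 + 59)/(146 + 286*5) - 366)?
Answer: 576595/1576 ≈ 365.86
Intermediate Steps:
-((162 + 59)/(146 + 286*5) - 366) = -(221/(146 + 1430) - 366) = -(221/1576 - 366) = -1*(-576595/1576) = 576595/1576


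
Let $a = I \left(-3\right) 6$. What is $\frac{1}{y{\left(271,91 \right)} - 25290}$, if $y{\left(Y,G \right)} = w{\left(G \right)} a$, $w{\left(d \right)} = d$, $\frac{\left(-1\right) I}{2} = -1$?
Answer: $- \frac{1}{28566} \approx -3.5007 \cdot 10^{-5}$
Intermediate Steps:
$I = 2$ ($I = \left(-2\right) \left(-1\right) = 2$)
$a = -36$ ($a = 2 \left(-3\right) 6 = \left(-6\right) 6 = -36$)
$y{\left(Y,G \right)} = - 36 G$ ($y{\left(Y,G \right)} = G \left(-36\right) = - 36 G$)
$\frac{1}{y{\left(271,91 \right)} - 25290} = \frac{1}{\left(-36\right) 91 - 25290} = \frac{1}{-3276 - 25290} = \frac{1}{-28566} = - \frac{1}{28566}$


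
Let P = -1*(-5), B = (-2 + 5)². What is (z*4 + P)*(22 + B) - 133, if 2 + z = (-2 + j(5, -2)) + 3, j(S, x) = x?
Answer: -350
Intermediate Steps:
B = 9 (B = 3² = 9)
z = -3 (z = -2 + ((-2 - 2) + 3) = -2 + (-4 + 3) = -2 - 1 = -3)
P = 5
(z*4 + P)*(22 + B) - 133 = (-3*4 + 5)*(22 + 9) - 133 = (-12 + 5)*31 - 133 = -7*31 - 133 = -217 - 133 = -350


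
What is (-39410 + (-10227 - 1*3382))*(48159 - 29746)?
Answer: -976238847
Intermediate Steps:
(-39410 + (-10227 - 1*3382))*(48159 - 29746) = (-39410 + (-10227 - 3382))*18413 = (-39410 - 13609)*18413 = -53019*18413 = -976238847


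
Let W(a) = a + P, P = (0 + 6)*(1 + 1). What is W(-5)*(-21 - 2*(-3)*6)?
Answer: 105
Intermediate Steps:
P = 12 (P = 6*2 = 12)
W(a) = 12 + a (W(a) = a + 12 = 12 + a)
W(-5)*(-21 - 2*(-3)*6) = (12 - 5)*(-21 - 2*(-3)*6) = 7*(-21 + 6*6) = 7*(-21 + 36) = 7*15 = 105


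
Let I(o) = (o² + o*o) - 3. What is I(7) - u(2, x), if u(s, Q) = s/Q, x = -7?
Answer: 667/7 ≈ 95.286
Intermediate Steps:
I(o) = -3 + 2*o² (I(o) = (o² + o²) - 3 = 2*o² - 3 = -3 + 2*o²)
I(7) - u(2, x) = (-3 + 2*7²) - 2/(-7) = (-3 + 2*49) - 2*(-1)/7 = (-3 + 98) - 1*(-2/7) = 95 + 2/7 = 667/7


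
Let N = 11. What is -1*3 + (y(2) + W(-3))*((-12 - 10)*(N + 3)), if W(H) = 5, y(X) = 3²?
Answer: -4315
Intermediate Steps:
y(X) = 9
-1*3 + (y(2) + W(-3))*((-12 - 10)*(N + 3)) = -1*3 + (9 + 5)*((-12 - 10)*(11 + 3)) = -3 + 14*(-22*14) = -3 + 14*(-308) = -3 - 4312 = -4315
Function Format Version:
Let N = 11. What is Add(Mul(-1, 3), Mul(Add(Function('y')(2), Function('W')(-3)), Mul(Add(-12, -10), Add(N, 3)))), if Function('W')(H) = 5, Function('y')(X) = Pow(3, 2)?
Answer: -4315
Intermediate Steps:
Function('y')(X) = 9
Add(Mul(-1, 3), Mul(Add(Function('y')(2), Function('W')(-3)), Mul(Add(-12, -10), Add(N, 3)))) = Add(Mul(-1, 3), Mul(Add(9, 5), Mul(Add(-12, -10), Add(11, 3)))) = Add(-3, Mul(14, Mul(-22, 14))) = Add(-3, Mul(14, -308)) = Add(-3, -4312) = -4315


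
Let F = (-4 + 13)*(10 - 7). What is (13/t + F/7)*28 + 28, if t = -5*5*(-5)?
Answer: 17364/125 ≈ 138.91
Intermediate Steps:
t = 125 (t = -25*(-5) = 125)
F = 27 (F = 9*3 = 27)
(13/t + F/7)*28 + 28 = (13/125 + 27/7)*28 + 28 = (3466/875)*28 + 28 = 13864/125 + 28 = 17364/125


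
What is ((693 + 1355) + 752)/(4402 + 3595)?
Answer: 2800/7997 ≈ 0.35013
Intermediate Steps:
((693 + 1355) + 752)/(4402 + 3595) = (2048 + 752)/7997 = 2800*(1/7997) = 2800/7997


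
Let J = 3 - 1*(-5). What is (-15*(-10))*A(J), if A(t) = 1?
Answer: 150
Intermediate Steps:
J = 8 (J = 3 + 5 = 8)
(-15*(-10))*A(J) = -15*(-10)*1 = 150*1 = 150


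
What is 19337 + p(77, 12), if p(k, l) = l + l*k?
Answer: 20273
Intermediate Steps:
p(k, l) = l + k*l
19337 + p(77, 12) = 19337 + 12*(1 + 77) = 19337 + 12*78 = 19337 + 936 = 20273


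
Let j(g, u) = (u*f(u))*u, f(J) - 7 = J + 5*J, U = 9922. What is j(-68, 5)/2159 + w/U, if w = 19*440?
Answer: 1237595/973709 ≈ 1.2710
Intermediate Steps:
f(J) = 7 + 6*J (f(J) = 7 + (J + 5*J) = 7 + 6*J)
j(g, u) = u**2*(7 + 6*u) (j(g, u) = (u*(7 + 6*u))*u = u**2*(7 + 6*u))
w = 8360
j(-68, 5)/2159 + w/U = (5**2*(7 + 6*5))/2159 + 8360/9922 = (25*(7 + 30))*(1/2159) + 8360*(1/9922) = (25*37)*(1/2159) + 380/451 = 925*(1/2159) + 380/451 = 925/2159 + 380/451 = 1237595/973709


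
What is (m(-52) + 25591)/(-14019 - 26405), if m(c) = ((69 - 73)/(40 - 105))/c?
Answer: -10812197/17079140 ≈ -0.63306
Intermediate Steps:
m(c) = 4/(65*c) (m(c) = (-4/(-65))/c = (-4*(-1/65))/c = 4/(65*c))
(m(-52) + 25591)/(-14019 - 26405) = ((4/65)/(-52) + 25591)/(-14019 - 26405) = ((4/65)*(-1/52) + 25591)/(-40424) = (-1/845 + 25591)*(-1/40424) = (21624394/845)*(-1/40424) = -10812197/17079140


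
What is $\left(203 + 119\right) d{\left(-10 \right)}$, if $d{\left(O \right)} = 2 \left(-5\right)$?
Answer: $-3220$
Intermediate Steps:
$d{\left(O \right)} = -10$
$\left(203 + 119\right) d{\left(-10 \right)} = \left(203 + 119\right) \left(-10\right) = 322 \left(-10\right) = -3220$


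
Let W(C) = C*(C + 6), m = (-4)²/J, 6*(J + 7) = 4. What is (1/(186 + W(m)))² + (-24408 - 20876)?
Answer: -185355766043135/4093184484 ≈ -45284.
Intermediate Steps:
J = -19/3 (J = -7 + (⅙)*4 = -7 + ⅔ = -19/3 ≈ -6.3333)
m = -48/19 (m = (-4)²/(-19/3) = 16*(-3/19) = -48/19 ≈ -2.5263)
W(C) = C*(6 + C)
(1/(186 + W(m)))² + (-24408 - 20876) = (1/(186 - 48*(6 - 48/19)/19))² + (-24408 - 20876) = (1/(186 - 48/19*66/19))² - 45284 = (1/(186 - 3168/361))² - 45284 = (1/(63978/361))² - 45284 = (361/63978)² - 45284 = 130321/4093184484 - 45284 = -185355766043135/4093184484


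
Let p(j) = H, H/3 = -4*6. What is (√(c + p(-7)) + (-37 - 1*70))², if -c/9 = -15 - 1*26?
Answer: 11746 - 642*√33 ≈ 8058.0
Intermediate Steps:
c = 369 (c = -9*(-15 - 1*26) = -9*(-15 - 26) = -9*(-41) = 369)
H = -72 (H = 3*(-4*6) = 3*(-24) = -72)
p(j) = -72
(√(c + p(-7)) + (-37 - 1*70))² = (√(369 - 72) + (-37 - 1*70))² = (√297 + (-37 - 70))² = (3*√33 - 107)² = (-107 + 3*√33)²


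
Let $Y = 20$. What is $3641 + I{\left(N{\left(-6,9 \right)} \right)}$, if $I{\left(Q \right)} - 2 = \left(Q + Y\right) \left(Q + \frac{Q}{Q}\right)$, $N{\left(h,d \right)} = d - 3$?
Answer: $3825$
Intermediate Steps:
$N{\left(h,d \right)} = -3 + d$ ($N{\left(h,d \right)} = d - 3 = -3 + d$)
$I{\left(Q \right)} = 2 + \left(1 + Q\right) \left(20 + Q\right)$ ($I{\left(Q \right)} = 2 + \left(Q + 20\right) \left(Q + \frac{Q}{Q}\right) = 2 + \left(20 + Q\right) \left(Q + 1\right) = 2 + \left(20 + Q\right) \left(1 + Q\right) = 2 + \left(1 + Q\right) \left(20 + Q\right)$)
$3641 + I{\left(N{\left(-6,9 \right)} \right)} = 3641 + \left(22 + \left(-3 + 9\right)^{2} + 21 \left(-3 + 9\right)\right) = 3641 + \left(22 + 6^{2} + 21 \cdot 6\right) = 3641 + \left(22 + 36 + 126\right) = 3641 + 184 = 3825$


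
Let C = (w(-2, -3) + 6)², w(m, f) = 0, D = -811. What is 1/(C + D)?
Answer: -1/775 ≈ -0.0012903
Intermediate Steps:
C = 36 (C = (0 + 6)² = 6² = 36)
1/(C + D) = 1/(36 - 811) = 1/(-775) = -1/775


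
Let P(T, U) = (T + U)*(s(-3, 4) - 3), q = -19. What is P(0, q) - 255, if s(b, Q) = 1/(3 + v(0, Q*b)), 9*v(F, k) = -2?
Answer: -5121/25 ≈ -204.84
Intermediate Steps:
v(F, k) = -2/9 (v(F, k) = (⅑)*(-2) = -2/9)
s(b, Q) = 9/25 (s(b, Q) = 1/(3 - 2/9) = 1/(25/9) = 9/25)
P(T, U) = -66*T/25 - 66*U/25 (P(T, U) = (T + U)*(9/25 - 3) = (T + U)*(-66/25) = -66*T/25 - 66*U/25)
P(0, q) - 255 = (-66/25*0 - 66/25*(-19)) - 255 = (0 + 1254/25) - 255 = 1254/25 - 255 = -5121/25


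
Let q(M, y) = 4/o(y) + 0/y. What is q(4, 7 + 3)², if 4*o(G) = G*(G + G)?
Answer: 4/625 ≈ 0.0064000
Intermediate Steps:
o(G) = G²/2 (o(G) = (G*(G + G))/4 = (G*(2*G))/4 = (2*G²)/4 = G²/2)
q(M, y) = 8/y² (q(M, y) = 4/((y²/2)) + 0/y = 4*(2/y²) + 0 = 8/y² + 0 = 8/y²)
q(4, 7 + 3)² = (8/(7 + 3)²)² = (8/10²)² = (8*(1/100))² = (2/25)² = 4/625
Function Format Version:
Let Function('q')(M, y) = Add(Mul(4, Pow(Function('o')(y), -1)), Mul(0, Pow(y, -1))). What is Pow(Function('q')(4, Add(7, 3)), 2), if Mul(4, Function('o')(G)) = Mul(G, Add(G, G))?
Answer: Rational(4, 625) ≈ 0.0064000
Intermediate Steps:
Function('o')(G) = Mul(Rational(1, 2), Pow(G, 2)) (Function('o')(G) = Mul(Rational(1, 4), Mul(G, Add(G, G))) = Mul(Rational(1, 4), Mul(G, Mul(2, G))) = Mul(Rational(1, 4), Mul(2, Pow(G, 2))) = Mul(Rational(1, 2), Pow(G, 2)))
Function('q')(M, y) = Mul(8, Pow(y, -2)) (Function('q')(M, y) = Add(Mul(4, Pow(Mul(Rational(1, 2), Pow(y, 2)), -1)), Mul(0, Pow(y, -1))) = Add(Mul(4, Mul(2, Pow(y, -2))), 0) = Add(Mul(8, Pow(y, -2)), 0) = Mul(8, Pow(y, -2)))
Pow(Function('q')(4, Add(7, 3)), 2) = Pow(Mul(8, Pow(Add(7, 3), -2)), 2) = Pow(Mul(8, Pow(10, -2)), 2) = Pow(Mul(8, Rational(1, 100)), 2) = Pow(Rational(2, 25), 2) = Rational(4, 625)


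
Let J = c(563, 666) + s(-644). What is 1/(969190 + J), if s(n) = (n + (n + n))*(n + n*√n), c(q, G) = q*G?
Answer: 647089/250911517805188 - 155526*I*√161/62727879451297 ≈ 2.579e-9 - 3.146e-8*I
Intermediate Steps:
c(q, G) = G*q
s(n) = 3*n*(n + n^(3/2)) (s(n) = (n + 2*n)*(n + n^(3/2)) = (3*n)*(n + n^(3/2)) = 3*n*(n + n^(3/2)))
J = 1619166 + 2488416*I*√161 (J = 666*563 + (3*(-644)² + 3*(-644)^(5/2)) = 374958 + (3*414736 + 3*(829472*I*√161)) = 374958 + (1244208 + 2488416*I*√161) = 1619166 + 2488416*I*√161 ≈ 1.6192e+6 + 3.1574e+7*I)
1/(969190 + J) = 1/(969190 + (1619166 + 2488416*I*√161)) = 1/(2588356 + 2488416*I*√161)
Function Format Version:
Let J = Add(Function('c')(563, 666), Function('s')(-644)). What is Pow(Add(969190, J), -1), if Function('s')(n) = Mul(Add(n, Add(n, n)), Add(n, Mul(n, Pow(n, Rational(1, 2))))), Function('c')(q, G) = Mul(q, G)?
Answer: Add(Rational(647089, 250911517805188), Mul(Rational(-155526, 62727879451297), I, Pow(161, Rational(1, 2)))) ≈ Add(2.5790e-9, Mul(-3.1460e-8, I))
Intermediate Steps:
Function('c')(q, G) = Mul(G, q)
Function('s')(n) = Mul(3, n, Add(n, Pow(n, Rational(3, 2)))) (Function('s')(n) = Mul(Add(n, Mul(2, n)), Add(n, Pow(n, Rational(3, 2)))) = Mul(Mul(3, n), Add(n, Pow(n, Rational(3, 2)))) = Mul(3, n, Add(n, Pow(n, Rational(3, 2)))))
J = Add(1619166, Mul(2488416, I, Pow(161, Rational(1, 2)))) (J = Add(Mul(666, 563), Add(Mul(3, Pow(-644, 2)), Mul(3, Pow(-644, Rational(5, 2))))) = Add(374958, Add(Mul(3, 414736), Mul(3, Mul(829472, I, Pow(161, Rational(1, 2)))))) = Add(374958, Add(1244208, Mul(2488416, I, Pow(161, Rational(1, 2))))) = Add(1619166, Mul(2488416, I, Pow(161, Rational(1, 2)))) ≈ Add(1.6192e+6, Mul(3.1574e+7, I)))
Pow(Add(969190, J), -1) = Pow(Add(969190, Add(1619166, Mul(2488416, I, Pow(161, Rational(1, 2))))), -1) = Pow(Add(2588356, Mul(2488416, I, Pow(161, Rational(1, 2)))), -1)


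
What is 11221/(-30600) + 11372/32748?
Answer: -1623509/83507400 ≈ -0.019441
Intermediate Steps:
11221/(-30600) + 11372/32748 = 11221*(-1/30600) + 11372*(1/32748) = -11221/30600 + 2843/8187 = -1623509/83507400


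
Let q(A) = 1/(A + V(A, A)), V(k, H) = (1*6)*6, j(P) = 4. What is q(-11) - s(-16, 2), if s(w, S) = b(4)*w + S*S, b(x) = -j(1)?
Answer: -1699/25 ≈ -67.960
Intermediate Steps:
V(k, H) = 36 (V(k, H) = 6*6 = 36)
b(x) = -4 (b(x) = -1*4 = -4)
s(w, S) = S² - 4*w (s(w, S) = -4*w + S*S = -4*w + S² = S² - 4*w)
q(A) = 1/(36 + A) (q(A) = 1/(A + 36) = 1/(36 + A))
q(-11) - s(-16, 2) = 1/(36 - 11) - (2² - 4*(-16)) = 1/25 - (4 + 64) = 1/25 - 1*68 = 1/25 - 68 = -1699/25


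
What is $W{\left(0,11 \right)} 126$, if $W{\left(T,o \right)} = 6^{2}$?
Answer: $4536$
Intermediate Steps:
$W{\left(T,o \right)} = 36$
$W{\left(0,11 \right)} 126 = 36 \cdot 126 = 4536$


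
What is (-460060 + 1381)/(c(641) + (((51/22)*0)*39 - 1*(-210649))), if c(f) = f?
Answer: -152893/70430 ≈ -2.1708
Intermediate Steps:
(-460060 + 1381)/(c(641) + (((51/22)*0)*39 - 1*(-210649))) = (-460060 + 1381)/(641 + (((51/22)*0)*39 - 1*(-210649))) = -458679/(641 + (((51*(1/22))*0)*39 + 210649)) = -458679/(641 + (((51/22)*0)*39 + 210649)) = -458679/(641 + (0*39 + 210649)) = -458679/(641 + (0 + 210649)) = -458679/(641 + 210649) = -458679/211290 = -458679*1/211290 = -152893/70430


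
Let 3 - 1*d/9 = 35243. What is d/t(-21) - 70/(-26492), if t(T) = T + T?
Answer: 700183805/92722 ≈ 7551.4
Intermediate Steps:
d = -317160 (d = 27 - 9*35243 = 27 - 317187 = -317160)
t(T) = 2*T
d/t(-21) - 70/(-26492) = -317160/(2*(-21)) - 70/(-26492) = -317160/(-42) - 70*(-1/26492) = -317160*(-1/42) + 35/13246 = 52860/7 + 35/13246 = 700183805/92722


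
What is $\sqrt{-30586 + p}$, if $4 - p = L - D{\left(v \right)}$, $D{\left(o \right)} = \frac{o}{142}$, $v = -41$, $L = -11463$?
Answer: $\frac{i \sqrt{385521338}}{142} \approx 138.27 i$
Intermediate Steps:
$D{\left(o \right)} = \frac{o}{142}$ ($D{\left(o \right)} = o \frac{1}{142} = \frac{o}{142}$)
$p = \frac{1628273}{142}$ ($p = 4 - \left(-11463 - \frac{1}{142} \left(-41\right)\right) = 4 - \left(-11463 - - \frac{41}{142}\right) = 4 - \left(-11463 + \frac{41}{142}\right) = 4 - - \frac{1627705}{142} = 4 + \frac{1627705}{142} = \frac{1628273}{142} \approx 11467.0$)
$\sqrt{-30586 + p} = \sqrt{-30586 + \frac{1628273}{142}} = \sqrt{- \frac{2714939}{142}} = \frac{i \sqrt{385521338}}{142}$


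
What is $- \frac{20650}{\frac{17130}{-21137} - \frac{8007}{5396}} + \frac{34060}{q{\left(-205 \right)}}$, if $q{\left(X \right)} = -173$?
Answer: $\frac{398543951435060}{45270196947} \approx 8803.7$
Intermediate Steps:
$- \frac{20650}{\frac{17130}{-21137} - \frac{8007}{5396}} + \frac{34060}{q{\left(-205 \right)}} = - \frac{20650}{\frac{17130}{-21137} - \frac{8007}{5396}} + \frac{34060}{-173} = - \frac{20650}{17130 \left(- \frac{1}{21137}\right) - \frac{8007}{5396}} + 34060 \left(- \frac{1}{173}\right) = - \frac{20650}{- \frac{17130}{21137} - \frac{8007}{5396}} - \frac{34060}{173} = - \frac{20650}{- \frac{261677439}{114055252}} - \frac{34060}{173} = \left(-20650\right) \left(- \frac{114055252}{261677439}\right) - \frac{34060}{173} = \frac{2355240953800}{261677439} - \frac{34060}{173} = \frac{398543951435060}{45270196947}$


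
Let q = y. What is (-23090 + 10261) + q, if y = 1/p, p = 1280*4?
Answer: -65684479/5120 ≈ -12829.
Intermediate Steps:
p = 5120
y = 1/5120 ≈ 0.00019531
q = 1/5120 ≈ 0.00019531
(-23090 + 10261) + q = (-23090 + 10261) + 1/5120 = -12829 + 1/5120 = -65684479/5120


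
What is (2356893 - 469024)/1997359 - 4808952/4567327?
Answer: -982688501605/9122591689393 ≈ -0.10772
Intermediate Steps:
(2356893 - 469024)/1997359 - 4808952/4567327 = 1887869*(1/1997359) - 4808952*1/4567327 = 1887869/1997359 - 4808952/4567327 = -982688501605/9122591689393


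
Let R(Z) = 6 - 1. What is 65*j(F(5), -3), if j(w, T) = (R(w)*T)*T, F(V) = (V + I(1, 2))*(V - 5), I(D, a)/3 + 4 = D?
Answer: 2925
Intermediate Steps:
R(Z) = 5
I(D, a) = -12 + 3*D
F(V) = (-9 + V)*(-5 + V) (F(V) = (V + (-12 + 3*1))*(V - 5) = (V + (-12 + 3))*(-5 + V) = (V - 9)*(-5 + V) = (-9 + V)*(-5 + V))
j(w, T) = 5*T**2 (j(w, T) = (5*T)*T = 5*T**2)
65*j(F(5), -3) = 65*(5*(-3)**2) = 65*(5*9) = 65*45 = 2925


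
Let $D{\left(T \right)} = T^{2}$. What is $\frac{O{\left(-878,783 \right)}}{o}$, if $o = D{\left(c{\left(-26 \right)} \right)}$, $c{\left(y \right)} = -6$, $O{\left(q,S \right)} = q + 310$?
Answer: $- \frac{142}{9} \approx -15.778$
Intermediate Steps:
$O{\left(q,S \right)} = 310 + q$
$o = 36$ ($o = \left(-6\right)^{2} = 36$)
$\frac{O{\left(-878,783 \right)}}{o} = \frac{310 - 878}{36} = \left(-568\right) \frac{1}{36} = - \frac{142}{9}$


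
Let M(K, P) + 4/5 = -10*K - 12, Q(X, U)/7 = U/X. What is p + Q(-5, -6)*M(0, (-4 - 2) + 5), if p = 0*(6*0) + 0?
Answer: -2688/25 ≈ -107.52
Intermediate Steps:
Q(X, U) = 7*U/X (Q(X, U) = 7*(U/X) = 7*U/X)
M(K, P) = -64/5 - 10*K (M(K, P) = -⅘ + (-10*K - 12) = -⅘ + (-12 - 10*K) = -64/5 - 10*K)
p = 0 (p = 0*0 + 0 = 0 + 0 = 0)
p + Q(-5, -6)*M(0, (-4 - 2) + 5) = 0 + (7*(-6)/(-5))*(-64/5 - 10*0) = 0 + (7*(-6)*(-⅕))*(-64/5 + 0) = 0 + (42/5)*(-64/5) = 0 - 2688/25 = -2688/25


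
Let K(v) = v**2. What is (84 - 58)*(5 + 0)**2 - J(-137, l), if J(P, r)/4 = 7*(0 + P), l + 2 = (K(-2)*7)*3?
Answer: 4486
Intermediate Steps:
l = 82 (l = -2 + ((-2)**2*7)*3 = -2 + (4*7)*3 = -2 + 28*3 = -2 + 84 = 82)
J(P, r) = 28*P (J(P, r) = 4*(7*(0 + P)) = 4*(7*P) = 28*P)
(84 - 58)*(5 + 0)**2 - J(-137, l) = (84 - 58)*(5 + 0)**2 - 28*(-137) = 26*5**2 - 1*(-3836) = 26*25 + 3836 = 650 + 3836 = 4486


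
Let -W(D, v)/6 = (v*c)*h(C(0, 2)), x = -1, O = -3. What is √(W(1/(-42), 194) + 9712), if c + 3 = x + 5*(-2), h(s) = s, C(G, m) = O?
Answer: 2*I*√9794 ≈ 197.93*I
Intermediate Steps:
C(G, m) = -3
c = -14 (c = -3 + (-1 + 5*(-2)) = -3 + (-1 - 10) = -3 - 11 = -14)
W(D, v) = -252*v (W(D, v) = -6*v*(-14)*(-3) = -6*(-14*v)*(-3) = -252*v)
√(W(1/(-42), 194) + 9712) = √(-252*194 + 9712) = √(-48888 + 9712) = √(-39176) = 2*I*√9794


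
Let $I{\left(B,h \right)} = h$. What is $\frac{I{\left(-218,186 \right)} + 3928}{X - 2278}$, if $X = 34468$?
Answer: $\frac{2057}{16095} \approx 0.1278$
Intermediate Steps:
$\frac{I{\left(-218,186 \right)} + 3928}{X - 2278} = \frac{186 + 3928}{34468 - 2278} = \frac{4114}{32190} = 4114 \cdot \frac{1}{32190} = \frac{2057}{16095}$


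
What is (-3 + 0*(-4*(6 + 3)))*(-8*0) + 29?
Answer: 29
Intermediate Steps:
(-3 + 0*(-4*(6 + 3)))*(-8*0) + 29 = (-3 + 0*(-4*9))*0 + 29 = (-3 + 0*(-36))*0 + 29 = (-3 + 0)*0 + 29 = -3*0 + 29 = 0 + 29 = 29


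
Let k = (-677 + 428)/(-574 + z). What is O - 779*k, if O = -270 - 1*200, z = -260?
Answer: -195317/278 ≈ -702.58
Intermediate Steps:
O = -470 (O = -270 - 200 = -470)
k = 83/278 (k = (-677 + 428)/(-574 - 260) = -249/(-834) = -249*(-1/834) = 83/278 ≈ 0.29856)
O - 779*k = -470 - 779*83/278 = -470 - 64657/278 = -195317/278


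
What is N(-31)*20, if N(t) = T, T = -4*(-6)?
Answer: 480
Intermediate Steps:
T = 24
N(t) = 24
N(-31)*20 = 24*20 = 480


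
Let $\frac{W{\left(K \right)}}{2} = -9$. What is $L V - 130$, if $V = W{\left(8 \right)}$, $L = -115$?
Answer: $1940$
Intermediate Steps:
$W{\left(K \right)} = -18$ ($W{\left(K \right)} = 2 \left(-9\right) = -18$)
$V = -18$
$L V - 130 = \left(-115\right) \left(-18\right) - 130 = 2070 - 130 = 1940$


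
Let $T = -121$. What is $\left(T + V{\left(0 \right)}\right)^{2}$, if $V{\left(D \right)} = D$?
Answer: $14641$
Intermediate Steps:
$\left(T + V{\left(0 \right)}\right)^{2} = \left(-121 + 0\right)^{2} = \left(-121\right)^{2} = 14641$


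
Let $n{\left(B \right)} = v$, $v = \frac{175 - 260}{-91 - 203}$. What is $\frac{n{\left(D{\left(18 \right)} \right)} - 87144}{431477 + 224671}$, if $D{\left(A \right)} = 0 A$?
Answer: $- \frac{25620251}{192907512} \approx -0.13281$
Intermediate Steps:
$D{\left(A \right)} = 0$
$v = \frac{85}{294}$ ($v = - \frac{85}{-294} = \left(-85\right) \left(- \frac{1}{294}\right) = \frac{85}{294} \approx 0.28912$)
$n{\left(B \right)} = \frac{85}{294}$
$\frac{n{\left(D{\left(18 \right)} \right)} - 87144}{431477 + 224671} = \frac{\frac{85}{294} - 87144}{431477 + 224671} = - \frac{25620251}{294 \cdot 656148} = \left(- \frac{25620251}{294}\right) \frac{1}{656148} = - \frac{25620251}{192907512}$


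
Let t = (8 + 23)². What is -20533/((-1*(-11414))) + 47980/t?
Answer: 527911507/10968854 ≈ 48.128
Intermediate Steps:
t = 961 (t = 31² = 961)
-20533/((-1*(-11414))) + 47980/t = -20533/((-1*(-11414))) + 47980/961 = -20533/11414 + 47980*(1/961) = -20533*1/11414 + 47980/961 = -20533/11414 + 47980/961 = 527911507/10968854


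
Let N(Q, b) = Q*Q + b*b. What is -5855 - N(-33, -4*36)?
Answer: -27680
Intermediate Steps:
N(Q, b) = Q**2 + b**2
-5855 - N(-33, -4*36) = -5855 - ((-33)**2 + (-4*36)**2) = -5855 - (1089 + (-144)**2) = -5855 - (1089 + 20736) = -5855 - 1*21825 = -5855 - 21825 = -27680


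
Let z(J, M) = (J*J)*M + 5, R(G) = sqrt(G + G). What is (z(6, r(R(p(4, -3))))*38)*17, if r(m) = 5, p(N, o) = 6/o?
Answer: 119510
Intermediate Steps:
R(G) = sqrt(2)*sqrt(G) (R(G) = sqrt(2*G) = sqrt(2)*sqrt(G))
z(J, M) = 5 + M*J**2 (z(J, M) = J**2*M + 5 = M*J**2 + 5 = 5 + M*J**2)
(z(6, r(R(p(4, -3))))*38)*17 = ((5 + 5*6**2)*38)*17 = ((5 + 5*36)*38)*17 = ((5 + 180)*38)*17 = (185*38)*17 = 7030*17 = 119510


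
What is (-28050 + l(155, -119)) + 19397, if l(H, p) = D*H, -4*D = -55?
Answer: -26087/4 ≈ -6521.8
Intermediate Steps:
D = 55/4 (D = -¼*(-55) = 55/4 ≈ 13.750)
l(H, p) = 55*H/4
(-28050 + l(155, -119)) + 19397 = (-28050 + (55/4)*155) + 19397 = (-28050 + 8525/4) + 19397 = -103675/4 + 19397 = -26087/4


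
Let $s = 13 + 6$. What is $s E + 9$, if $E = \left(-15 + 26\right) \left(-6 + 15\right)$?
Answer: $1890$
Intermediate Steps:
$s = 19$
$E = 99$ ($E = 11 \cdot 9 = 99$)
$s E + 9 = 19 \cdot 99 + 9 = 1881 + 9 = 1890$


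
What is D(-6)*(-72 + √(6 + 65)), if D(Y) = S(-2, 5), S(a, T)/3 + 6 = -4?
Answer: 2160 - 30*√71 ≈ 1907.2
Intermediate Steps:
S(a, T) = -30 (S(a, T) = -18 + 3*(-4) = -18 - 12 = -30)
D(Y) = -30
D(-6)*(-72 + √(6 + 65)) = -30*(-72 + √(6 + 65)) = -30*(-72 + √71) = 2160 - 30*√71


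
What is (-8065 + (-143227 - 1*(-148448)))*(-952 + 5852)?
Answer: -13935600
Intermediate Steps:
(-8065 + (-143227 - 1*(-148448)))*(-952 + 5852) = (-8065 + (-143227 + 148448))*4900 = (-8065 + 5221)*4900 = -2844*4900 = -13935600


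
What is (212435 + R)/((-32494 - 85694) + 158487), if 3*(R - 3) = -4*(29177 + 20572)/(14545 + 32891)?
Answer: 2519285659/477905841 ≈ 5.2715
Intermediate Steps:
R = 18994/11859 (R = 3 + (-4*(29177 + 20572)/(14545 + 32891))/3 = 3 + (-198996/47436)/3 = 3 + (-4*16583/15812)/3 = 3 + (⅓)*(-16583/3953) = 3 - 16583/11859 = 18994/11859 ≈ 1.6017)
(212435 + R)/((-32494 - 85694) + 158487) = (212435 + 18994/11859)/((-32494 - 85694) + 158487) = 2519285659/(11859*(-118188 + 158487)) = (2519285659/11859)/40299 = (2519285659/11859)*(1/40299) = 2519285659/477905841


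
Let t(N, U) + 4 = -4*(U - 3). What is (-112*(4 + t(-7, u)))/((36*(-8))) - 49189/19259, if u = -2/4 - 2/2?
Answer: 85624/19259 ≈ 4.4459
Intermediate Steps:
u = -3/2 (u = -2*¼ - 2*½ = -½ - 1 = -3/2 ≈ -1.5000)
t(N, U) = 8 - 4*U (t(N, U) = -4 - 4*(U - 3) = -4 - 4*(-3 + U) = -4 + (12 - 4*U) = 8 - 4*U)
(-112*(4 + t(-7, u)))/((36*(-8))) - 49189/19259 = (-112*(4 + (8 - 4*(-3/2))))/((36*(-8))) - 49189/19259 = -112*(4 + (8 + 6))/(-288) - 49189*1/19259 = -112*(4 + 14)*(-1/288) - 49189/19259 = -112*18*(-1/288) - 49189/19259 = -2016*(-1/288) - 49189/19259 = 7 - 49189/19259 = 85624/19259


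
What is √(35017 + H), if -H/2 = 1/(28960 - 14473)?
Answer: √7349128729899/14487 ≈ 187.13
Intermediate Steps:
H = -2/14487 (H = -2/(28960 - 14473) = -2/14487 ≈ -0.00013805)
√(35017 + H) = √(35017 - 2/14487) = √(507291277/14487) = √7349128729899/14487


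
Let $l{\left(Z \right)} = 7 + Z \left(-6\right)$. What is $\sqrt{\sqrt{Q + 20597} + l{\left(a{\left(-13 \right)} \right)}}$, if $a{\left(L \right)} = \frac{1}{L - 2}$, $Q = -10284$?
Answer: $\frac{\sqrt{185 + 25 \sqrt{10313}}}{5} \approx 10.438$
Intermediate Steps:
$a{\left(L \right)} = \frac{1}{-2 + L}$
$l{\left(Z \right)} = 7 - 6 Z$
$\sqrt{\sqrt{Q + 20597} + l{\left(a{\left(-13 \right)} \right)}} = \sqrt{\sqrt{-10284 + 20597} + \left(7 - \frac{6}{-2 - 13}\right)} = \sqrt{\sqrt{10313} + \left(7 - \frac{6}{-15}\right)} = \sqrt{\sqrt{10313} + \left(7 - - \frac{2}{5}\right)} = \sqrt{\sqrt{10313} + \left(7 + \frac{2}{5}\right)} = \sqrt{\sqrt{10313} + \frac{37}{5}} = \sqrt{\frac{37}{5} + \sqrt{10313}}$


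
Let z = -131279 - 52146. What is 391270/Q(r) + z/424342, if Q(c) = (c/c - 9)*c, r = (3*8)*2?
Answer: -41525682385/40736832 ≈ -1019.4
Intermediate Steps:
r = 48 (r = 24*2 = 48)
Q(c) = -8*c (Q(c) = (1 - 9)*c = -8*c)
z = -183425
391270/Q(r) + z/424342 = 391270/((-8*48)) - 183425/424342 = 391270/(-384) - 183425*1/424342 = 391270*(-1/384) - 183425/424342 = -195635/192 - 183425/424342 = -41525682385/40736832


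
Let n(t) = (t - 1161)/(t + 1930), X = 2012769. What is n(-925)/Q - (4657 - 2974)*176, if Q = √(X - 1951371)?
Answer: -296208 - 1043*√758/3428055 ≈ -2.9621e+5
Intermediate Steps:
Q = 9*√758 (Q = √(2012769 - 1951371) = √61398 = 9*√758 ≈ 247.79)
n(t) = (-1161 + t)/(1930 + t)
n(-925)/Q - (4657 - 2974)*176 = ((-1161 - 925)/(1930 - 925))/((9*√758)) - (4657 - 2974)*176 = (-2086/1005)*(√758/6822) - 1683*176 = ((1/1005)*(-2086))*(√758/6822) - 1*296208 = -1043*√758/3428055 - 296208 = -296208 - 1043*√758/3428055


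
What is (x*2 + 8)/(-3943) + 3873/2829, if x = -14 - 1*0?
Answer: 5109273/3718249 ≈ 1.3741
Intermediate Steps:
x = -14 (x = -14 + 0 = -14)
(x*2 + 8)/(-3943) + 3873/2829 = (-14*2 + 8)/(-3943) + 3873/2829 = (-28 + 8)*(-1/3943) + 3873*(1/2829) = -20*(-1/3943) + 1291/943 = 20/3943 + 1291/943 = 5109273/3718249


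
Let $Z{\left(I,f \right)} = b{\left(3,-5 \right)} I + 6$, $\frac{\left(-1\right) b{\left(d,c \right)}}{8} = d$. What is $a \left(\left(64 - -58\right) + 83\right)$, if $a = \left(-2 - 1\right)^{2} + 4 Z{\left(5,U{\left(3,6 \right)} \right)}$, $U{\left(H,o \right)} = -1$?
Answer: $-91635$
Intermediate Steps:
$b{\left(d,c \right)} = - 8 d$
$Z{\left(I,f \right)} = 6 - 24 I$ ($Z{\left(I,f \right)} = \left(-8\right) 3 I + 6 = - 24 I + 6 = 6 - 24 I$)
$a = -447$ ($a = \left(-2 - 1\right)^{2} + 4 \left(6 - 120\right) = \left(-2 + \left(-5 + 4\right)\right)^{2} + 4 \left(6 - 120\right) = \left(-2 - 1\right)^{2} + 4 \left(-114\right) = \left(-3\right)^{2} - 456 = 9 - 456 = -447$)
$a \left(\left(64 - -58\right) + 83\right) = - 447 \left(\left(64 - -58\right) + 83\right) = - 447 \left(\left(64 + 58\right) + 83\right) = - 447 \left(122 + 83\right) = \left(-447\right) 205 = -91635$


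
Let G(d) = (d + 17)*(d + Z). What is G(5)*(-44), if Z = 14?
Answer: -18392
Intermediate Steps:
G(d) = (14 + d)*(17 + d) (G(d) = (d + 17)*(d + 14) = (17 + d)*(14 + d) = (14 + d)*(17 + d))
G(5)*(-44) = (238 + 5² + 31*5)*(-44) = (238 + 25 + 155)*(-44) = 418*(-44) = -18392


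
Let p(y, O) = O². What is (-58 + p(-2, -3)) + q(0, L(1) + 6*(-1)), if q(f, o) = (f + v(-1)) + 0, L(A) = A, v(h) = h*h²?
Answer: -50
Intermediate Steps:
v(h) = h³
q(f, o) = -1 + f (q(f, o) = (f + (-1)³) + 0 = (f - 1) + 0 = (-1 + f) + 0 = -1 + f)
(-58 + p(-2, -3)) + q(0, L(1) + 6*(-1)) = (-58 + (-3)²) + (-1 + 0) = (-58 + 9) - 1 = -49 - 1 = -50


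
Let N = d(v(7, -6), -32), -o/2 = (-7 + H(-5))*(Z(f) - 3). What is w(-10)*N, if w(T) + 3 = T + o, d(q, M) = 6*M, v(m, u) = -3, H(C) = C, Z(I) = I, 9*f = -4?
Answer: 18368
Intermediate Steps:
f = -4/9 (f = (⅑)*(-4) = -4/9 ≈ -0.44444)
o = -248/3 (o = -2*(-7 - 5)*(-4/9 - 3) = -(-24)*(-31)/9 = -2*124/3 = -248/3 ≈ -82.667)
N = -192 (N = 6*(-32) = -192)
w(T) = -257/3 + T (w(T) = -3 + (T - 248/3) = -3 + (-248/3 + T) = -257/3 + T)
w(-10)*N = (-257/3 - 10)*(-192) = -287/3*(-192) = 18368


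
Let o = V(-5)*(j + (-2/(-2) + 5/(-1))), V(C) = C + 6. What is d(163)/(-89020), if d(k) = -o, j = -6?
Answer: -1/8902 ≈ -0.00011233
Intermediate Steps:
V(C) = 6 + C
o = -10 (o = (6 - 5)*(-6 + (-2/(-2) + 5/(-1))) = 1*(-6 + (-2*(-½) + 5*(-1))) = 1*(-6 + (1 - 5)) = 1*(-6 - 4) = 1*(-10) = -10)
d(k) = 10 (d(k) = -1*(-10) = 10)
d(163)/(-89020) = 10/(-89020) = 10*(-1/89020) = -1/8902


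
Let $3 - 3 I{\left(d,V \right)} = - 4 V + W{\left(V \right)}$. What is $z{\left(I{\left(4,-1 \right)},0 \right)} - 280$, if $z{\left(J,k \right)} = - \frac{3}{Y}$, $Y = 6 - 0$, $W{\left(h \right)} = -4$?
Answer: $- \frac{561}{2} \approx -280.5$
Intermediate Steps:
$Y = 6$ ($Y = 6 + 0 = 6$)
$I{\left(d,V \right)} = \frac{7}{3} + \frac{4 V}{3}$ ($I{\left(d,V \right)} = 1 - \frac{- 4 V - 4}{3} = 1 - \frac{-4 - 4 V}{3} = 1 + \left(\frac{4}{3} + \frac{4 V}{3}\right) = \frac{7}{3} + \frac{4 V}{3}$)
$z{\left(J,k \right)} = - \frac{1}{2}$ ($z{\left(J,k \right)} = - \frac{3}{6} = \left(-3\right) \frac{1}{6} = - \frac{1}{2}$)
$z{\left(I{\left(4,-1 \right)},0 \right)} - 280 = - \frac{1}{2} - 280 = - \frac{561}{2}$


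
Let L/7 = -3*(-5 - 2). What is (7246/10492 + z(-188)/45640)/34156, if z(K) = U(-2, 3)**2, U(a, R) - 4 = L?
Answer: 142483883/4088941820320 ≈ 3.4846e-5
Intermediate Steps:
L = 147 (L = 7*(-3*(-5 - 2)) = 7*(-3*(-7)) = 7*21 = 147)
U(a, R) = 151 (U(a, R) = 4 + 147 = 151)
z(K) = 22801 (z(K) = 151**2 = 22801)
(7246/10492 + z(-188)/45640)/34156 = (7246/10492 + 22801/45640)/34156 = (7246*(1/10492) + 22801*(1/45640))*(1/34156) = (3623/5246 + 22801/45640)*(1/34156) = (142483883/119713720)*(1/34156) = 142483883/4088941820320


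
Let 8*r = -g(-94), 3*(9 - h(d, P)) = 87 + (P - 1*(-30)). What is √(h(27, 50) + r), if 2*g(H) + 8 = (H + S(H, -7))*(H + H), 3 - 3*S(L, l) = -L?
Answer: I*√54255/6 ≈ 38.821*I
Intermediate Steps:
S(L, l) = 1 + L/3 (S(L, l) = 1 - (-1)*L/3 = 1 + L/3)
g(H) = -4 + H*(1 + 4*H/3) (g(H) = -4 + ((H + (1 + H/3))*(H + H))/2 = -4 + ((1 + 4*H/3)*(2*H))/2 = -4 + (2*H*(1 + 4*H/3))/2 = -4 + H*(1 + 4*H/3))
h(d, P) = -30 - P/3 (h(d, P) = 9 - (87 + (P - 1*(-30)))/3 = 9 - (87 + (P + 30))/3 = 9 - (87 + (30 + P))/3 = 9 - (117 + P)/3 = 9 + (-39 - P/3) = -30 - P/3)
r = -17525/12 (r = (-(-4 - 94 + (4/3)*(-94)²))/8 = (-(-4 - 94 + (4/3)*8836))/8 = (-(-4 - 94 + 35344/3))/8 = (-1*35050/3)/8 = (⅛)*(-35050/3) = -17525/12 ≈ -1460.4)
√(h(27, 50) + r) = √((-30 - ⅓*50) - 17525/12) = √((-30 - 50/3) - 17525/12) = √(-140/3 - 17525/12) = √(-18085/12) = I*√54255/6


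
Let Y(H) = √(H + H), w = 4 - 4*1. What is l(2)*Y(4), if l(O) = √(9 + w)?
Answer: 6*√2 ≈ 8.4853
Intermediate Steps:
w = 0 (w = 4 - 4 = 0)
Y(H) = √2*√H (Y(H) = √(2*H) = √2*√H)
l(O) = 3 (l(O) = √(9 + 0) = √9 = 3)
l(2)*Y(4) = 3*(√2*√4) = 3*(√2*2) = 3*(2*√2) = 6*√2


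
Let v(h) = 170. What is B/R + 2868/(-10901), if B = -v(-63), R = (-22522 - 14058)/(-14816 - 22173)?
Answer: -6865181657/39875858 ≈ -172.16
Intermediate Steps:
R = 36580/36989 (R = -36580/(-36989) = -36580*(-1/36989) = 36580/36989 ≈ 0.98894)
B = -170 (B = -1*170 = -170)
B/R + 2868/(-10901) = -170/36580/36989 + 2868/(-10901) = -170*36989/36580 + 2868*(-1/10901) = -628813/3658 - 2868/10901 = -6865181657/39875858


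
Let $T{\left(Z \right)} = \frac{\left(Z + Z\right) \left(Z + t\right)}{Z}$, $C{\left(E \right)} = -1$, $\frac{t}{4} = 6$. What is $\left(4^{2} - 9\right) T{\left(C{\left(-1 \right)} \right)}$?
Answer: $322$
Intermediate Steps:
$t = 24$ ($t = 4 \cdot 6 = 24$)
$T{\left(Z \right)} = 48 + 2 Z$ ($T{\left(Z \right)} = \frac{\left(Z + Z\right) \left(Z + 24\right)}{Z} = \frac{2 Z \left(24 + Z\right)}{Z} = 48 + 2 Z$)
$\left(4^{2} - 9\right) T{\left(C{\left(-1 \right)} \right)} = \left(4^{2} - 9\right) \left(48 + 2 \left(-1\right)\right) = \left(16 - 9\right) \left(48 - 2\right) = 7 \cdot 46 = 322$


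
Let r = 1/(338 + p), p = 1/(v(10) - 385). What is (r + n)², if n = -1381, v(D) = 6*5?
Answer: 27457966075438116/14397360121 ≈ 1.9072e+6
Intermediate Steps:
v(D) = 30
p = -1/355 (p = 1/(30 - 385) = 1/(-355) = -1/355 ≈ -0.0028169)
r = 355/119989 (r = 1/(338 - 1/355) = 1/(119989/355) = 355/119989 ≈ 0.0029586)
(r + n)² = (355/119989 - 1381)² = (-165704454/119989)² = 27457966075438116/14397360121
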